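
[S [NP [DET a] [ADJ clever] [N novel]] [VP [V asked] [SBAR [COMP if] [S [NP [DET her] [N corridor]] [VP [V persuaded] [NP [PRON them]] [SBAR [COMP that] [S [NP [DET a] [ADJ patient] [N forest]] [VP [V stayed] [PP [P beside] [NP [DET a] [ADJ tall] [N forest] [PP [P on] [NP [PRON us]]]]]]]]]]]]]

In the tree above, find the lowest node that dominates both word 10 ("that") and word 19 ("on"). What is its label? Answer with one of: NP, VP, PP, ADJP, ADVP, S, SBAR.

Word 10 lies under S → VP → SBAR → S → VP → SBAR → COMP; word 19 lies under S → VP → SBAR → S → VP → SBAR → S → VP → PP → NP → PP → P. The lowest shared node is the SBAR.

SBAR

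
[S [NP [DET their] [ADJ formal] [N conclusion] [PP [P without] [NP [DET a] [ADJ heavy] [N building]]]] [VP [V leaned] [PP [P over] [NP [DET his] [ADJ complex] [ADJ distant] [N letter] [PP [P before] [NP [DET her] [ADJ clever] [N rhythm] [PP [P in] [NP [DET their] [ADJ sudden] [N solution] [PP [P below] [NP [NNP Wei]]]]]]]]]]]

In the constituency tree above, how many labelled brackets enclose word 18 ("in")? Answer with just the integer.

8

Counting open brackets not yet closed at "in": [S [VP [PP [NP [PP [NP [PP [P = 8.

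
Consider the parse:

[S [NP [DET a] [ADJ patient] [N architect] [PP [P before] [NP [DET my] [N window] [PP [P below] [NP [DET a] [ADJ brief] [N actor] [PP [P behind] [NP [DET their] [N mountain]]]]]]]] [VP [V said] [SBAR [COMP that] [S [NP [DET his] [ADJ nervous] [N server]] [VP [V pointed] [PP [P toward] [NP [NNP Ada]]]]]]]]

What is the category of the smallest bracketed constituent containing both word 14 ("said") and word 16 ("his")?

The smallest bracket enclosing both words is [VP said that his nervous server pointed toward Ada], so the label is VP.

VP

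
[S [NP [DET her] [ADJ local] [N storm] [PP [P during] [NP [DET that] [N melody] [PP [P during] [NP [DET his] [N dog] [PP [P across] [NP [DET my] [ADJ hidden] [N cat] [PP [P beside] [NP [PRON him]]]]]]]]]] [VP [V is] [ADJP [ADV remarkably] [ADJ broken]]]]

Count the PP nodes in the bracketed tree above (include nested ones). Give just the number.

4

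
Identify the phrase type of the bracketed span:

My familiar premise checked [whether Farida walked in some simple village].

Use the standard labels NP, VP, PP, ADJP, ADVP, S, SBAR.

"whether" is the head of the bracketed span, so the span is a subordinate clause: SBAR.

SBAR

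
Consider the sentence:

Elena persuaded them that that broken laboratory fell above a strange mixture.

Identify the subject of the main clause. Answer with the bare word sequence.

Elena

The subject of the main clause is the NP immediately before the verb "persuaded": "Elena".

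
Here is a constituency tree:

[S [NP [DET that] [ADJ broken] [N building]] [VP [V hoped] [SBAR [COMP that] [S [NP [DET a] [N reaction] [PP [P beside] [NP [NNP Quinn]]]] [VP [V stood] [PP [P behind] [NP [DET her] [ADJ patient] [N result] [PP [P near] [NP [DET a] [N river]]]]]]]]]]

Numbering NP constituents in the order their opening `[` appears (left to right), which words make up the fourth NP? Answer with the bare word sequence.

her patient result near a river

In left-to-right order the NP constituents are "that broken building"; "a reaction beside Quinn"; "Quinn"; "her patient result near a river"; "a river". Number 4 is "her patient result near a river".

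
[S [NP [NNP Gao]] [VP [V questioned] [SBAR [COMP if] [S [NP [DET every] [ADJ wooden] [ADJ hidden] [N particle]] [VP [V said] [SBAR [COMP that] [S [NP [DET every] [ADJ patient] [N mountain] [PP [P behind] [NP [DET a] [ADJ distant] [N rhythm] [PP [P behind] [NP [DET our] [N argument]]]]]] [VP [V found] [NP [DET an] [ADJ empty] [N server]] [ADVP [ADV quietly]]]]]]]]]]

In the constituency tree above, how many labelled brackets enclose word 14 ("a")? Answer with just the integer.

11

The word sits inside DET, which is inside NP, inside PP, inside NP, inside S, inside SBAR, inside VP, inside S, inside SBAR, inside VP, inside S — 11 brackets in all.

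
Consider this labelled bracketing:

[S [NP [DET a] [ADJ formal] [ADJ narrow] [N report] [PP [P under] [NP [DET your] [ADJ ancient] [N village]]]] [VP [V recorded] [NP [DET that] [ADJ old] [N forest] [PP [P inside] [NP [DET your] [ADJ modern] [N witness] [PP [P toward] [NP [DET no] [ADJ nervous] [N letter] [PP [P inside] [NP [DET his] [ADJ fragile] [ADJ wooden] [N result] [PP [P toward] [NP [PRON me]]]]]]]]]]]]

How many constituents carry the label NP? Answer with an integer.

7

The NP constituents are: [NP a formal narrow report under your ancient village]; [NP your ancient village]; [NP that old forest inside your modern witness toward no nervous letter inside his fragile wooden result toward me]; [NP your modern witness toward no nervous letter inside his fragile wooden result toward me]; [NP no nervous letter inside his fragile wooden result toward me]; [NP his fragile wooden result toward me] …. Total: 7.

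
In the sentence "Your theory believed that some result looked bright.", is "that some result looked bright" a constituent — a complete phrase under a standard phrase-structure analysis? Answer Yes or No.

Yes

These words form the whole subordinate clause headed by "that", so yes — one constituent.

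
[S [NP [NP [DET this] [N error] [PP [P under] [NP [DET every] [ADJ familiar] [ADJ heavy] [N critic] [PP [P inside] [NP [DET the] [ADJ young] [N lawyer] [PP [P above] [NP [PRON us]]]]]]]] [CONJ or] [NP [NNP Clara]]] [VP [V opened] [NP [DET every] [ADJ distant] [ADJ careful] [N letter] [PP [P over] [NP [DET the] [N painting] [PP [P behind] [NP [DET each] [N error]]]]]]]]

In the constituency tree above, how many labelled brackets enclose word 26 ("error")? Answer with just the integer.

Counting open brackets not yet closed at "error": [S [VP [NP [PP [NP [PP [NP [N = 8.

8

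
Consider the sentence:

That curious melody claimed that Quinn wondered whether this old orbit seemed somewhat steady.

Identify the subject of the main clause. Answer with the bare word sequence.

that curious melody

In the main clause the verb is "claimed"; the NP preceding it, "that curious melody", is the subject.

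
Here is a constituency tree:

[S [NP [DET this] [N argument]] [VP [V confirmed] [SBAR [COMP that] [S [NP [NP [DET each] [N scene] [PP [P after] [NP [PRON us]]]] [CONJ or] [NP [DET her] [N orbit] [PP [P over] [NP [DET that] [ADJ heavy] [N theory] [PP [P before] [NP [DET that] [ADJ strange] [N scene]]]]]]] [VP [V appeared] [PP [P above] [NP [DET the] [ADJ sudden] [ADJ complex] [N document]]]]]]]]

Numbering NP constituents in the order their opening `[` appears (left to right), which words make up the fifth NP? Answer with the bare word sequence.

her orbit over that heavy theory before that strange scene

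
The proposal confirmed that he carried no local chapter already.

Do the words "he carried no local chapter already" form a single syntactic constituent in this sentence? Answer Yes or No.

Yes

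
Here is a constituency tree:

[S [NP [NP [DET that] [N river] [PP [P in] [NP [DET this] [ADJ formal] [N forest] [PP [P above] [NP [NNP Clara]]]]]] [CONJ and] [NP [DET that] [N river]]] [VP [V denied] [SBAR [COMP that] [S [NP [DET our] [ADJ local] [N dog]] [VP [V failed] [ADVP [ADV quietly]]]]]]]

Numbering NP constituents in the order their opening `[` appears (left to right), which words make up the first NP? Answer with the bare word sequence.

In left-to-right order the NP constituents are "that river in this formal forest above Clara and that river"; "that river in this formal forest above Clara"; "this formal forest above Clara"; "Clara"; "that river"; "our local dog". Number 1 is "that river in this formal forest above Clara and that river".

that river in this formal forest above Clara and that river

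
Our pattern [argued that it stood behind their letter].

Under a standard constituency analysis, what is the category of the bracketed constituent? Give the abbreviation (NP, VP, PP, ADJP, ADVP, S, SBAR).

VP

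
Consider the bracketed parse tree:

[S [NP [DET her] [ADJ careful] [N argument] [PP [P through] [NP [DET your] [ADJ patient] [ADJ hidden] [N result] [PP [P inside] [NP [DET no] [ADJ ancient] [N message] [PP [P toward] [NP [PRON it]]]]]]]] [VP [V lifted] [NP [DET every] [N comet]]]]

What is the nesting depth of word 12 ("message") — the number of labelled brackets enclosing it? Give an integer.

7

Path from the root down to the word: S → NP → PP → NP → PP → NP → N. That is 7 enclosing brackets.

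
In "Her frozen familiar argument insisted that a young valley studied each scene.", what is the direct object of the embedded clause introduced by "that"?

each scene

Within the embedded clause introduced by "that", the direct object of "studied" is "each scene".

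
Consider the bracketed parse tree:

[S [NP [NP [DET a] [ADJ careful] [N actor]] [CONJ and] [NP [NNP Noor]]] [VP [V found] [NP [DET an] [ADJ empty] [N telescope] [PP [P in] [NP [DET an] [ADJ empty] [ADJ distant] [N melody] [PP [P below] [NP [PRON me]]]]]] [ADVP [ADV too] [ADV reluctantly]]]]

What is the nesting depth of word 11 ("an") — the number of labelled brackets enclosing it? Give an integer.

6

Path from the root down to the word: S → VP → NP → PP → NP → DET. That is 6 enclosing brackets.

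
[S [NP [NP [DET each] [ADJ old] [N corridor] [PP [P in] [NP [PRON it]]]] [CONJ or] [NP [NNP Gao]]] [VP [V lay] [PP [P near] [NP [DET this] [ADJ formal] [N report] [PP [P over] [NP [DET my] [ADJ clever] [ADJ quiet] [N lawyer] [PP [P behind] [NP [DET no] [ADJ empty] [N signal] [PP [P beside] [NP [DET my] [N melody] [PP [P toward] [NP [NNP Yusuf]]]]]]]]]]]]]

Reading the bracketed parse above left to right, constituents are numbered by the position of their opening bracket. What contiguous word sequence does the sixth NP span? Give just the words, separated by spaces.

Opening `[NP` markers occur at word positions 1, 1, 5, 7, 10, 14, 19, 23, 26; the sixth of these opens the constituent [NP my clever quiet lawyer behind no empty signal beside my melody toward Yusuf].

my clever quiet lawyer behind no empty signal beside my melody toward Yusuf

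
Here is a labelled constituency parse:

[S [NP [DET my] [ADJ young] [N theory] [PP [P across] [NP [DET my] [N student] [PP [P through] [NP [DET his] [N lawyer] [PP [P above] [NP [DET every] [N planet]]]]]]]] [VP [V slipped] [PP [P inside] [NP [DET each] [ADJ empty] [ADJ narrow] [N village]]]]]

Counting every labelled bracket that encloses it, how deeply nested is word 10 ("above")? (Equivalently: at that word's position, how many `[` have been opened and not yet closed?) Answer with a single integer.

8

Counting open brackets not yet closed at "above": [S [NP [PP [NP [PP [NP [PP [P = 8.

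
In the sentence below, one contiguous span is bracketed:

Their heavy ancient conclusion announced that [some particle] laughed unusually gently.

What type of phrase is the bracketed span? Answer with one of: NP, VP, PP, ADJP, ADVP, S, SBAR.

"particle" is the head of the bracketed span, so the span is a noun phrase: NP.

NP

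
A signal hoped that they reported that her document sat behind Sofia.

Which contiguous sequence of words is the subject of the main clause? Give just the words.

The subject of the main clause is the NP immediately before the verb "hoped": "a signal".

a signal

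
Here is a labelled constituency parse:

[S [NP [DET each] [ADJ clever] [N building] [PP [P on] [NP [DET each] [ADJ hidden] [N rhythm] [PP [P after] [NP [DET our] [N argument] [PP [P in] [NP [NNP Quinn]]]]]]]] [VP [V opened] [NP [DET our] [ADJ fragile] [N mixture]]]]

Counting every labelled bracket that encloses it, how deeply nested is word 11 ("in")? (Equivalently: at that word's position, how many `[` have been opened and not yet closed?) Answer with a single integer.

8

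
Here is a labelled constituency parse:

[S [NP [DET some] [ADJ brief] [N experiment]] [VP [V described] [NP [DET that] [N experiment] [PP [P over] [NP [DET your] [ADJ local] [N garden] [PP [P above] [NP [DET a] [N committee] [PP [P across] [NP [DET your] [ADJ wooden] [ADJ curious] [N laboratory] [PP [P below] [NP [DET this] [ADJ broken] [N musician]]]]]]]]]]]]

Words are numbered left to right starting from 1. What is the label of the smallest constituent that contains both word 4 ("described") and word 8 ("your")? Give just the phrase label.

The smallest bracket enclosing both words is [VP described that experiment over your local garden above a committee across your wooden curious laboratory below this broken musician], so the label is VP.

VP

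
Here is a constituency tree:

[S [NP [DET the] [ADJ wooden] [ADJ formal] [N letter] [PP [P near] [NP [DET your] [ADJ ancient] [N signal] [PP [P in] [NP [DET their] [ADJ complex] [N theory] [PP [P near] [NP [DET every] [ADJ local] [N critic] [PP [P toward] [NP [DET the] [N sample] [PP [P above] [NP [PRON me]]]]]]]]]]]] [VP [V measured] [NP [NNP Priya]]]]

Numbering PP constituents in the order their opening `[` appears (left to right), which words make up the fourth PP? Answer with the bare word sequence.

In left-to-right order the PP constituents are "near your ancient signal in their complex theory near every local critic toward the sample above me"; "in their complex theory near every local critic toward the sample above me"; "near every local critic toward the sample above me"; "toward the sample above me"; "above me". Number 4 is "toward the sample above me".

toward the sample above me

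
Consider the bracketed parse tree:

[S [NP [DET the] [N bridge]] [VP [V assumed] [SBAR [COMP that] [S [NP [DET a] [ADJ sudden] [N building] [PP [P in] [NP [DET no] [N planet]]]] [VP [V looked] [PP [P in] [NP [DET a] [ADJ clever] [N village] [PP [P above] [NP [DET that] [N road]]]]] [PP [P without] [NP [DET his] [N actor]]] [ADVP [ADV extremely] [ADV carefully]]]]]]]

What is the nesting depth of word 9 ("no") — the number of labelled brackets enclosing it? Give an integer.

8

Path from the root down to the word: S → VP → SBAR → S → NP → PP → NP → DET. That is 8 enclosing brackets.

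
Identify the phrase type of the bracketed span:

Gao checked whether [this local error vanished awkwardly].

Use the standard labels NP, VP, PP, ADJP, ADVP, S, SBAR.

S

The span is built around the head "vanished" — a clause (S).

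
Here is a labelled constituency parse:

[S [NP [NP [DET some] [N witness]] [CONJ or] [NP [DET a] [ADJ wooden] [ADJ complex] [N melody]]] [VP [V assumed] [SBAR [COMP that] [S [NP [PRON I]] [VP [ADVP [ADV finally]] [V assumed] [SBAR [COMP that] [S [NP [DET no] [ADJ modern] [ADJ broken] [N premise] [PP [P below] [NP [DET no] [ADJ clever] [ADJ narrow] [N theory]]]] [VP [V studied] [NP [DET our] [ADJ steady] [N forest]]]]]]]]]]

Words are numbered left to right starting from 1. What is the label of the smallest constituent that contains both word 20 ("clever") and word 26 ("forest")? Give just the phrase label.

Both words fall inside [S no modern broken premise below no clever narrow theory studied our steady forest] (words 14–26), and no smaller constituent contains them both. Label: S.

S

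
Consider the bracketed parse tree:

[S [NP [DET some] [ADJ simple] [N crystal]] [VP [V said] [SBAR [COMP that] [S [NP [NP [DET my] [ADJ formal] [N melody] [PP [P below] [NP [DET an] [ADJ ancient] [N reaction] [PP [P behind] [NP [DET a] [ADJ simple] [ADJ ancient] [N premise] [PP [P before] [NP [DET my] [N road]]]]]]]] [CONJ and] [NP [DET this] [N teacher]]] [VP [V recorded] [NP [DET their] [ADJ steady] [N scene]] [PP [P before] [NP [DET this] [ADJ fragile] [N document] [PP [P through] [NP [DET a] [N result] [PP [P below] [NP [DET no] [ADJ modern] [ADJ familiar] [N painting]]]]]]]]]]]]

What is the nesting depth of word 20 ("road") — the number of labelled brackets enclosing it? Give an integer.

13

Counting open brackets not yet closed at "road": [S [VP [SBAR [S [NP [NP [PP [NP [PP [NP [PP [NP [N = 13.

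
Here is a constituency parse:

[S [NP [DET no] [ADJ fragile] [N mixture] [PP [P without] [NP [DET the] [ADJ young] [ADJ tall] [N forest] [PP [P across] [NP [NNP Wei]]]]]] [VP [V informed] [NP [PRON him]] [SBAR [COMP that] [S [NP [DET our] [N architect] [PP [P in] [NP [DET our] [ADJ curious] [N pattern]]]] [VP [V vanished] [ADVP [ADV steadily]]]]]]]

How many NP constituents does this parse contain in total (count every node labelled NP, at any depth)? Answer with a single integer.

6

The NP constituents are: [NP no fragile mixture without the young tall forest across Wei]; [NP the young tall forest across Wei]; [NP Wei]; [NP him]; [NP our architect in our curious pattern]; [NP our curious pattern]. Total: 6.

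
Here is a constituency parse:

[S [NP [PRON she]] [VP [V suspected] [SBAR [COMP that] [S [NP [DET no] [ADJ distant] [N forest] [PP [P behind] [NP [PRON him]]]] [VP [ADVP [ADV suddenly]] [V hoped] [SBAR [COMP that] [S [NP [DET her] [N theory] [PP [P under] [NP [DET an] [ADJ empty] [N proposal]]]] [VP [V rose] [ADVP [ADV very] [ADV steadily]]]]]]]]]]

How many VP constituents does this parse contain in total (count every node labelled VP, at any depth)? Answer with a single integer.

Listing each VP by its span: [VP suspected that no distant forest behind him suddenly hoped that her theory under an empty proposal rose very steadily]; [VP suddenly hoped that her theory under an empty proposal rose very steadily]; [VP rose very steadily] — that makes 3.

3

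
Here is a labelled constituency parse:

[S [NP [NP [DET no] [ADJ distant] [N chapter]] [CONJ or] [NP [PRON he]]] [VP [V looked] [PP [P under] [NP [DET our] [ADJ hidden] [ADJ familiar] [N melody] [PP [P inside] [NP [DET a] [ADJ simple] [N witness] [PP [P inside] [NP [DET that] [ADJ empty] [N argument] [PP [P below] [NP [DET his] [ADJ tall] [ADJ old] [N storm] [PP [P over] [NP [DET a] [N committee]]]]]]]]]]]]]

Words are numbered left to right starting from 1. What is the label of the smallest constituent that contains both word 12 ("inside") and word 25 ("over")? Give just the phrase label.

PP

Both words fall inside [PP inside a simple witness inside that empty argument below his tall old storm over a committee] (words 12–27), and no smaller constituent contains them both. Label: PP.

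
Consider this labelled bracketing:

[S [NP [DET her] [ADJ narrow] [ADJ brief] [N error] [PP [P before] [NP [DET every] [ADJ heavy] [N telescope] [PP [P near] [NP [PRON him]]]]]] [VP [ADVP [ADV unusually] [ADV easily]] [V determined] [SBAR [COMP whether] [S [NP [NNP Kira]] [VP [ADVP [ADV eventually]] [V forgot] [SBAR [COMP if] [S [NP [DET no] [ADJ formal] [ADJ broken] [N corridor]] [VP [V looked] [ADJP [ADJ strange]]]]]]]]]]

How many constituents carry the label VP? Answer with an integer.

3

Listing each VP by its span: [VP unusually easily determined whether Kira eventually forgot if no formal broken corridor looked strange]; [VP eventually forgot if no formal broken corridor looked strange]; [VP looked strange] — that makes 3.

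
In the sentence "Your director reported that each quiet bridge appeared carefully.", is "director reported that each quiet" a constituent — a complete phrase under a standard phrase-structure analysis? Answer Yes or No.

No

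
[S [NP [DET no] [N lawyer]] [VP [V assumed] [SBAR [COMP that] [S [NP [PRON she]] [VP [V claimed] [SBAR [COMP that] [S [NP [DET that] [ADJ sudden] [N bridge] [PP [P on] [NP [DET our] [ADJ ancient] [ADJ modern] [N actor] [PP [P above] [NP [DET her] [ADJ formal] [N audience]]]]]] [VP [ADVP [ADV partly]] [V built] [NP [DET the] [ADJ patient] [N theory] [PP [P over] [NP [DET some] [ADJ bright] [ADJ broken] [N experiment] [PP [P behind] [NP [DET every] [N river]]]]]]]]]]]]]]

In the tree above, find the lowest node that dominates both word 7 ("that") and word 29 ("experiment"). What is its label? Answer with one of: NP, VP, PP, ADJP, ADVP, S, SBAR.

Both words fall inside [SBAR that that sudden bridge on our ancient modern actor above her formal audience partly built the patient theory over some bright broken experiment behind every river] (words 7–32), and no smaller constituent contains them both. Label: SBAR.

SBAR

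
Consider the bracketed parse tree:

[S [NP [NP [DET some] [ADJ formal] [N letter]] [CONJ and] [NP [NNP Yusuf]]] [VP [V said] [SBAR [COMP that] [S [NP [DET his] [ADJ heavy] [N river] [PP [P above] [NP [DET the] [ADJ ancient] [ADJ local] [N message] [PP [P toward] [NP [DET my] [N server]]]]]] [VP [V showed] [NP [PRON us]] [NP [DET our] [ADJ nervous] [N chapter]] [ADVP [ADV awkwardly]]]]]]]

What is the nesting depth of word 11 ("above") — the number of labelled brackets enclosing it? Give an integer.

Path from the root down to the word: S → VP → SBAR → S → NP → PP → P. That is 7 enclosing brackets.

7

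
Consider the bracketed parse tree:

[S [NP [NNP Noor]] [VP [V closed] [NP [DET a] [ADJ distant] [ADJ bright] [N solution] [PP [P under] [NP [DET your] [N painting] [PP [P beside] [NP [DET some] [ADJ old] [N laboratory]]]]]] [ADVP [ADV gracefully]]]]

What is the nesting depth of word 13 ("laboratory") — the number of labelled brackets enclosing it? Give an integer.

8

The word sits inside N, which is inside NP, inside PP, inside NP, inside PP, inside NP, inside VP, inside S — 8 brackets in all.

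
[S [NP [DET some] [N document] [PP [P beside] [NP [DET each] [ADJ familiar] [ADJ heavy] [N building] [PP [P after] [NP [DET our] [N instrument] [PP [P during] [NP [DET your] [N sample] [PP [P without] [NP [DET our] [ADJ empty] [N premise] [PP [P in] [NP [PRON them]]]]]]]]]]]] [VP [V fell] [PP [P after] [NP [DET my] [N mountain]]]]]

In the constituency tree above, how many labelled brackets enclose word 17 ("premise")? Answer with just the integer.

Counting open brackets not yet closed at "premise": [S [NP [PP [NP [PP [NP [PP [NP [PP [NP [N = 11.

11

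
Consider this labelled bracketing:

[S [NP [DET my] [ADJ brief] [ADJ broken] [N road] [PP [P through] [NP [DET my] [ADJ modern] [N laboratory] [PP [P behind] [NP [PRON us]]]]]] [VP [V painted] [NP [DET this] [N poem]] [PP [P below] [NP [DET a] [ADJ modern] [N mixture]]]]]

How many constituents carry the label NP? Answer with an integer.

Scanning left to right, an opening `[NP` appears at word positions 1, 6, 10, 12, 15 — 5 in total.

5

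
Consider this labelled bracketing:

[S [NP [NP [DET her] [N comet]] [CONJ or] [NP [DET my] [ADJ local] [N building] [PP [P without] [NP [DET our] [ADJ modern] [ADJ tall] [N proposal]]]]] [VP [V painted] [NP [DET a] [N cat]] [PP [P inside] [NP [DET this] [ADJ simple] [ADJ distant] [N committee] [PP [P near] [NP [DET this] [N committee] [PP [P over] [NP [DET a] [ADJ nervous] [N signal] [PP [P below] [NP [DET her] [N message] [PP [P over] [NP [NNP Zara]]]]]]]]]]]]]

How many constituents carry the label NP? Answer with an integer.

10

Listing each NP by its span: [NP her comet or my local building without our modern tall proposal]; [NP her comet]; [NP my local building without our modern tall proposal]; [NP our modern tall proposal]; [NP a cat]; [NP this simple distant committee near this committee over a nervous signal below her message over Zara] … — that makes 10.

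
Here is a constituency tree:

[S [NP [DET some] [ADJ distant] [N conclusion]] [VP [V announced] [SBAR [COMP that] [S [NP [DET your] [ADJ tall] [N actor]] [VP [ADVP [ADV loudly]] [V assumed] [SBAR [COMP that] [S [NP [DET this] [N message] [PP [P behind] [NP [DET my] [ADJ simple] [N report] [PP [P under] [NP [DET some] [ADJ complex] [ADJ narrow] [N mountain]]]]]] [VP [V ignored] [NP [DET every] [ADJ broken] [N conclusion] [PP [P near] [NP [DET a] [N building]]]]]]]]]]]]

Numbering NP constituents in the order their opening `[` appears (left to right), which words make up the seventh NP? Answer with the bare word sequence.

Opening `[NP` markers occur at word positions 1, 6, 12, 15, 19, 24, 28; the seventh of these opens the constituent [NP a building].

a building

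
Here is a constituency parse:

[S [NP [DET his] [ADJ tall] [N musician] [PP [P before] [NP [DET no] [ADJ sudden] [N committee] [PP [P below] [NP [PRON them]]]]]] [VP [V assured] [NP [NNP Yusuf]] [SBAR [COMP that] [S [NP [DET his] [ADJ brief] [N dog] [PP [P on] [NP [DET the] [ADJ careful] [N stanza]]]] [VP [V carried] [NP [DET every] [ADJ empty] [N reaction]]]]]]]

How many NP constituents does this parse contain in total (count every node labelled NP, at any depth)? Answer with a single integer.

7

The NP constituents are: [NP his tall musician before no sudden committee below them]; [NP no sudden committee below them]; [NP them]; [NP Yusuf]; [NP his brief dog on the careful stanza]; [NP the careful stanza] …. Total: 7.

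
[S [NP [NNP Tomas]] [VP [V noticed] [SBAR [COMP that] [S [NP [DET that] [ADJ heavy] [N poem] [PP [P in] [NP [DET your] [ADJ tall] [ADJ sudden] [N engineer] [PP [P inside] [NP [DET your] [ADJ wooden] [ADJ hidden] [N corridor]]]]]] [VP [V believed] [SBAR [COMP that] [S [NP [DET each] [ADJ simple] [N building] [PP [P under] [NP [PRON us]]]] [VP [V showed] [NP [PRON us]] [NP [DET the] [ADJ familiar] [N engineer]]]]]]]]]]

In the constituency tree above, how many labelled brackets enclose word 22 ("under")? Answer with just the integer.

10

Counting open brackets not yet closed at "under": [S [VP [SBAR [S [VP [SBAR [S [NP [PP [P = 10.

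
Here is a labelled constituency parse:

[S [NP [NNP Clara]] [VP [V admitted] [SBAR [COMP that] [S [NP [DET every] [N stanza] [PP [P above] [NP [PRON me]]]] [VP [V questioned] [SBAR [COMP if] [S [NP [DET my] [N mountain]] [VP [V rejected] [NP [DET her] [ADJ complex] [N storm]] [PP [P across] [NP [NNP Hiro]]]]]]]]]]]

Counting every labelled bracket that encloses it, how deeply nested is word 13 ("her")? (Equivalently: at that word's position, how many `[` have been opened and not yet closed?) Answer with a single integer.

10

Path from the root down to the word: S → VP → SBAR → S → VP → SBAR → S → VP → NP → DET. That is 10 enclosing brackets.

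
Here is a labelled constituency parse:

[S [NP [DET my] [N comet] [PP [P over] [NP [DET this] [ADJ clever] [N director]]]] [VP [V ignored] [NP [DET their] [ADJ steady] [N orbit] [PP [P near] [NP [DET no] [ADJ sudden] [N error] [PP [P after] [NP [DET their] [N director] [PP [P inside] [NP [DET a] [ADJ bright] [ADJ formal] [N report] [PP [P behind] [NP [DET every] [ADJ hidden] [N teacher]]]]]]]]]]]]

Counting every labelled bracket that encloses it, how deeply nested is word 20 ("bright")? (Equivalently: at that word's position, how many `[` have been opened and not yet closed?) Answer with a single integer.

10

The word sits inside ADJ, which is inside NP, inside PP, inside NP, inside PP, inside NP, inside PP, inside NP, inside VP, inside S — 10 brackets in all.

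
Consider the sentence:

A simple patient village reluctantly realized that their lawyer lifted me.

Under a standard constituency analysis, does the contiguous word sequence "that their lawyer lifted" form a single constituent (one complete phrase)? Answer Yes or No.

No

"that" belongs to the complementizer "that" while "lifted" belongs to the clause "their lawyer lifted me"; a span that runs across that boundary is not a single phrase.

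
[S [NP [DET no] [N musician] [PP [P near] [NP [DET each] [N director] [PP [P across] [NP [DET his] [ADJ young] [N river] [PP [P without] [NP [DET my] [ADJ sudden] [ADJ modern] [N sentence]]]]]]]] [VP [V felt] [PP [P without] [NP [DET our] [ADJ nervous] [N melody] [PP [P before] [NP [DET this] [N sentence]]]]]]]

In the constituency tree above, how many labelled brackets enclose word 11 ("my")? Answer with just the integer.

Path from the root down to the word: S → NP → PP → NP → PP → NP → PP → NP → DET. That is 9 enclosing brackets.

9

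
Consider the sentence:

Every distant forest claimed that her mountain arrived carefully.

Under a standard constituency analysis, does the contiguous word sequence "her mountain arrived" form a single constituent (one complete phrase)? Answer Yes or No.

No

The sequence begins inside the noun phrase "her mountain" and ends inside the verb phrase "arrived carefully"; it crosses a phrase boundary, so no single node in the tree spans exactly those words.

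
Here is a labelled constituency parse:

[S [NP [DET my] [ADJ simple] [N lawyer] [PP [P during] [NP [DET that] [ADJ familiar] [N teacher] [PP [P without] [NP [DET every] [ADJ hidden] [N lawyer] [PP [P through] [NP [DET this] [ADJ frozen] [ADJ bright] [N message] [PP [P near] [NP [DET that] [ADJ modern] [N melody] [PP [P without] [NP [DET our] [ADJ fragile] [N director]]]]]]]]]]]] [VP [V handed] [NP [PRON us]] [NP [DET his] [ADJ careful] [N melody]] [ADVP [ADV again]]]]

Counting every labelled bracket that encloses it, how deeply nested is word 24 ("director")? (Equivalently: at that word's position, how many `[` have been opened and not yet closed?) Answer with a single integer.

13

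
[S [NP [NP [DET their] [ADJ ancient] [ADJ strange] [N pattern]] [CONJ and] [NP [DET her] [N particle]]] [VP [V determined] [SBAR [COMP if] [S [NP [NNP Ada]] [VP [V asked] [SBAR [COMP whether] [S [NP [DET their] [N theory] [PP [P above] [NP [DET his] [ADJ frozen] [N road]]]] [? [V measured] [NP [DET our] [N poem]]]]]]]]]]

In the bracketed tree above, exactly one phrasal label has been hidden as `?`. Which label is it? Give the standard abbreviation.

A constituent whose immediate children are V 'measured', NP is a verb phrase: VP.

VP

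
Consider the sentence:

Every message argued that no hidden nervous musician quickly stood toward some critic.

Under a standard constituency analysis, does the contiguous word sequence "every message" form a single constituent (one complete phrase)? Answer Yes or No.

Yes

The sequence corresponds to a single NP node — the noun phrase "every message".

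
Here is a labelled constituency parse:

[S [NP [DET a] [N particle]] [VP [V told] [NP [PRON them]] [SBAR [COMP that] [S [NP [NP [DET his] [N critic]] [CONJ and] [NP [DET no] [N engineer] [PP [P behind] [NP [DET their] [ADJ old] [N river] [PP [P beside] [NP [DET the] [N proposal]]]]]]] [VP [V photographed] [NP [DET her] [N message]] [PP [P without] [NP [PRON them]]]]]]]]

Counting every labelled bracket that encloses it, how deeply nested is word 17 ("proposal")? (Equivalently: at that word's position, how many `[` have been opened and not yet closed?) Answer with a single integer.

11

Path from the root down to the word: S → VP → SBAR → S → NP → NP → PP → NP → PP → NP → N. That is 11 enclosing brackets.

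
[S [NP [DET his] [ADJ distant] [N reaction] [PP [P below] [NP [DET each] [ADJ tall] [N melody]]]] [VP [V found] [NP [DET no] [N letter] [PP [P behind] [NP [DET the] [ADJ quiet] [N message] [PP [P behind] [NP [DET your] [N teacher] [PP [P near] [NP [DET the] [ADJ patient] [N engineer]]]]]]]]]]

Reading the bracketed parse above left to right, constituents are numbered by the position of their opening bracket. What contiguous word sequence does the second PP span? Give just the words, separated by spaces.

behind the quiet message behind your teacher near the patient engineer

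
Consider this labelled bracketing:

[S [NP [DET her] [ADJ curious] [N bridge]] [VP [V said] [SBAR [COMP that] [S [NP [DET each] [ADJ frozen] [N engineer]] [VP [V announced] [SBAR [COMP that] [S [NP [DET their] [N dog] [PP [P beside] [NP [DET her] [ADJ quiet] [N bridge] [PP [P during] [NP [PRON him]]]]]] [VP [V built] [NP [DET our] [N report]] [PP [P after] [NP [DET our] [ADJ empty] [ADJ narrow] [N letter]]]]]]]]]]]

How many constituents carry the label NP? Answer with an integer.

7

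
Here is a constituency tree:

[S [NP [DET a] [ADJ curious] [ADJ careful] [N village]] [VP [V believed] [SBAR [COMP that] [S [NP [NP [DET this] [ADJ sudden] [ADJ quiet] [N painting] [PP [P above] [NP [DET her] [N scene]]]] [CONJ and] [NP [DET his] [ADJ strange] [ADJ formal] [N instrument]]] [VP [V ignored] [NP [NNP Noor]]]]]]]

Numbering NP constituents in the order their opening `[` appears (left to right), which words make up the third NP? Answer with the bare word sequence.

The NP opening brackets appear, in order, over: "a curious careful village"; "this sudden quiet painting above her scene and his strange formal instrument"; "this sudden quiet painting above her scene"; "her scene"; "his strange formal instrument"; "Noor". The third one spans "this sudden quiet painting above her scene".

this sudden quiet painting above her scene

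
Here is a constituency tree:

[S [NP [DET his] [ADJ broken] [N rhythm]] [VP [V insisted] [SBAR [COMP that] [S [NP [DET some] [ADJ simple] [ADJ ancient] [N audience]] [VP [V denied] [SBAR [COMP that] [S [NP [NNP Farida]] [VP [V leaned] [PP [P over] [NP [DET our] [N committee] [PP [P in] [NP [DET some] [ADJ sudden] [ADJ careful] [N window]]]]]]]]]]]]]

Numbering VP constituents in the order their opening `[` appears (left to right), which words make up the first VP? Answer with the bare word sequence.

insisted that some simple ancient audience denied that Farida leaned over our committee in some sudden careful window

In left-to-right order the VP constituents are "insisted that some simple ancient audience denied that Farida leaned over our committee in some sudden careful window"; "denied that Farida leaned over our committee in some sudden careful window"; "leaned over our committee in some sudden careful window". Number 1 is "insisted that some simple ancient audience denied that Farida leaned over our committee in some sudden careful window".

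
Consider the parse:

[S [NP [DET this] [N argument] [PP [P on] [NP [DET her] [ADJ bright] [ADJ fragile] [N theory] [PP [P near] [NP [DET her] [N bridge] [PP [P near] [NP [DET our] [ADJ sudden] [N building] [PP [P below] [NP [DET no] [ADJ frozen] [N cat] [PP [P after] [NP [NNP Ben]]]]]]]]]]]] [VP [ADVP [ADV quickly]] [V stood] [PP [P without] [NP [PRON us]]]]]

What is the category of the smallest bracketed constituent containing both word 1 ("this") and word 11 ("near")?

The smallest bracket enclosing both words is [NP this argument on her bright fragile theory near her bridge near our sudden building below no frozen cat after Ben], so the label is NP.

NP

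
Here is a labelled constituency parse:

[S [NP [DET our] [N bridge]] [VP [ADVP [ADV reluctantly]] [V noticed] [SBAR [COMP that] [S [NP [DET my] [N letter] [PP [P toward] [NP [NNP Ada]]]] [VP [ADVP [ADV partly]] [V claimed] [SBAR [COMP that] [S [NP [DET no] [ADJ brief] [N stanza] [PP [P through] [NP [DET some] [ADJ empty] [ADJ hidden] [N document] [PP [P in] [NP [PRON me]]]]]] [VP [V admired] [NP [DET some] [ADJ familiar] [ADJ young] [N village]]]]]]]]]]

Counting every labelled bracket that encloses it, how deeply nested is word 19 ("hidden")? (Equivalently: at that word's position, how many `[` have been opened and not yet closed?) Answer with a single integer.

Counting open brackets not yet closed at "hidden": [S [VP [SBAR [S [VP [SBAR [S [NP [PP [NP [ADJ = 11.

11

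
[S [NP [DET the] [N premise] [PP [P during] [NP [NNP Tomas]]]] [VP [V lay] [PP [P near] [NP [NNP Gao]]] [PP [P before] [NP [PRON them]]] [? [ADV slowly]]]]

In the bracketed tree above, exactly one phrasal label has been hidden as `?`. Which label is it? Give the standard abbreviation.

The `?` node immediately contains: ADV 'slowly'. That is the internal structure of an adverb phrase, so the label is ADVP.

ADVP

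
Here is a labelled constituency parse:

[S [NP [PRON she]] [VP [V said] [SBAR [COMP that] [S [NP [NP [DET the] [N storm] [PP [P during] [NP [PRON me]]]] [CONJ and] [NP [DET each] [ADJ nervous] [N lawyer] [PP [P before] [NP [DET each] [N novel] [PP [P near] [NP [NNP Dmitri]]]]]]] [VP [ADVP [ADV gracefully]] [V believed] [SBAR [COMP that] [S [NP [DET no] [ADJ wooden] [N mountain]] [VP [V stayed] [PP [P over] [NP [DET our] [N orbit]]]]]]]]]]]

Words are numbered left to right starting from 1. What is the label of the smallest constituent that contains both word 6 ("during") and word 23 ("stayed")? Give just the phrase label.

Both words fall inside [S the storm during me and each nervous lawyer before each novel near Dmitri gracefully believed that no wooden mountain stayed over our orbit] (words 4–26), and no smaller constituent contains them both. Label: S.

S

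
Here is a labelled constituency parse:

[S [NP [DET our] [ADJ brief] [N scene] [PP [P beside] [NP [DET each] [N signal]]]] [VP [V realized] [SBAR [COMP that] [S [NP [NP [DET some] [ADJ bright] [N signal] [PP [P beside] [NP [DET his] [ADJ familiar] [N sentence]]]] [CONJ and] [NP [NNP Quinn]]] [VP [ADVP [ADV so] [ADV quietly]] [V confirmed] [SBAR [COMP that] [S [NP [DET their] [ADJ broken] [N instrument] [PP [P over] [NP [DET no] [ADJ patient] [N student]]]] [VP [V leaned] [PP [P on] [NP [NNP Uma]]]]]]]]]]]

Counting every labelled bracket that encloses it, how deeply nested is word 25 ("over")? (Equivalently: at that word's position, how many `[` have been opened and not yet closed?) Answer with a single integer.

10

Path from the root down to the word: S → VP → SBAR → S → VP → SBAR → S → NP → PP → P. That is 10 enclosing brackets.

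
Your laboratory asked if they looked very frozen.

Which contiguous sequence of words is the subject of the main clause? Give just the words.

your laboratory

"your laboratory" is the NP that combines with the VP headed by "asked" to form the main clause — the subject.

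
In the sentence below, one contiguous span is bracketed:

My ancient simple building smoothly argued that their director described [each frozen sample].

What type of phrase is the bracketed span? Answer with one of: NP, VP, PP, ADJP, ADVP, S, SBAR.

NP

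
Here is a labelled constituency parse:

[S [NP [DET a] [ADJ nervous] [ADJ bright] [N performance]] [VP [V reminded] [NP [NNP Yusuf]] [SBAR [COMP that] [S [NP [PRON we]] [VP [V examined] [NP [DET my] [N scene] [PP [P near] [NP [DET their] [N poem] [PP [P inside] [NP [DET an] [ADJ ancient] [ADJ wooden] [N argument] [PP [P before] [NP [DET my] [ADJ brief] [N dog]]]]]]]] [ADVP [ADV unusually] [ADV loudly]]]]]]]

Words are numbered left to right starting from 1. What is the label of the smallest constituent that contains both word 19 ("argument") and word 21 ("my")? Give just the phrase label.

Both words fall inside [NP an ancient wooden argument before my brief dog] (words 16–23), and no smaller constituent contains them both. Label: NP.

NP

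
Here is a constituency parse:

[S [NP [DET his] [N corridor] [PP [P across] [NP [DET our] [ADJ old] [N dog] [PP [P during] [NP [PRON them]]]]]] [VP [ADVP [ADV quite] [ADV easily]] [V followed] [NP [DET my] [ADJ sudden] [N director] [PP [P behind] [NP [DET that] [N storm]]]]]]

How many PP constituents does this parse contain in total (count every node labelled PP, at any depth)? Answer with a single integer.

Listing each PP by its span: [PP across our old dog during them]; [PP during them]; [PP behind that storm] — that makes 3.

3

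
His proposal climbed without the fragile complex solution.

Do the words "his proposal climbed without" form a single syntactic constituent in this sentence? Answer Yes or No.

The sequence begins inside the noun phrase "his proposal" and ends inside the verb phrase "climbed without the fragile complex solution"; it crosses a phrase boundary, so no single node in the tree spans exactly those words.

No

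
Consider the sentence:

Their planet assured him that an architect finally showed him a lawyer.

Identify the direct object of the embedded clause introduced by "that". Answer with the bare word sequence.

a lawyer

Within the embedded clause introduced by "that", the direct object of "showed" is "a lawyer".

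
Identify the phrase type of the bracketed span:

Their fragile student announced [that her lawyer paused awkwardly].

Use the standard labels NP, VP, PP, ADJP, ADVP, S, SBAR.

"that" is the head of the bracketed span, so the span is a subordinate clause: SBAR.

SBAR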